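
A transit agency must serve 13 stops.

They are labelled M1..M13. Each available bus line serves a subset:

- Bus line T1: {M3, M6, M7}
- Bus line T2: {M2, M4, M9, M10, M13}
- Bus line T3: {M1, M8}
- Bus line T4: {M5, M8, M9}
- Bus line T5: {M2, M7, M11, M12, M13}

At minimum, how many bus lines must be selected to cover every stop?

5

T1 and T2 and T3 and T4 and T5 together: T1 ∪ T2 ∪ T3 ∪ T4 ∪ T5 = {M1, M2, M3, M4, M5, M6, M7, M8, M9, M10, M11, M12, M13} — every stop is covered.
No 4 of the 5 bus lines cover everything (all 5 combinations miss at least one stop), so 5 is optimal.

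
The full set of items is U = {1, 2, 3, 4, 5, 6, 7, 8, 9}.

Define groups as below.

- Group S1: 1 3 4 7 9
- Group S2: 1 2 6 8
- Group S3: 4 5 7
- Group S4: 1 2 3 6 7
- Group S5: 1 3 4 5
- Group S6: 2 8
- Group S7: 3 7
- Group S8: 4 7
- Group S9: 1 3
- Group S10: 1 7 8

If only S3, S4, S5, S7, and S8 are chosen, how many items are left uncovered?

2

Union of S3, S4, S5, S7, S8 = {1, 2, 3, 4, 5, 6, 7}.
Not covered: 8, 9 — 2 items.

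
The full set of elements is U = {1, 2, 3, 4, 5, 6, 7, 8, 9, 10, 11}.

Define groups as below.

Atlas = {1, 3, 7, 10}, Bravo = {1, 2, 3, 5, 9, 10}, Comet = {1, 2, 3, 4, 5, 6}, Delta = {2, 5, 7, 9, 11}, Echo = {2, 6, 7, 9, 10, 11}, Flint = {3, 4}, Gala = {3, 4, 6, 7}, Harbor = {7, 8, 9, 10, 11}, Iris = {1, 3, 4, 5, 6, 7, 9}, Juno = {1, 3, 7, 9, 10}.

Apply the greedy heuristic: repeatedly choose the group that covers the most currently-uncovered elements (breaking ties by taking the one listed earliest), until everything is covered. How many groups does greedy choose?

3

Greedy: pick Iris (covers 7 new) → pick Echo (covers 3 new) → pick Harbor (covers 1 new). Total picks: 3.
(The true minimum cover uses only 2 groups, so greedy is not optimal here.)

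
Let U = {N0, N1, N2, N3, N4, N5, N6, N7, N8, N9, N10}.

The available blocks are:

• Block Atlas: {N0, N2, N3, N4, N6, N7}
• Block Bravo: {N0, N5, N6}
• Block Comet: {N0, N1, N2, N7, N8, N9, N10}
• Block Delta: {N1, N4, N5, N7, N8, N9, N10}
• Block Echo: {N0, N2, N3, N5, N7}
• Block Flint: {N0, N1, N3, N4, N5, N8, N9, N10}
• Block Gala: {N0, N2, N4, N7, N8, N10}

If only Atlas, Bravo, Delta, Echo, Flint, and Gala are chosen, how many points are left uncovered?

Union of Atlas, Bravo, Delta, Echo, Flint, Gala = {N0, N1, N2, N3, N4, N5, N6, N7, N8, N9, N10} — that's every point, so 0 are uncovered.

0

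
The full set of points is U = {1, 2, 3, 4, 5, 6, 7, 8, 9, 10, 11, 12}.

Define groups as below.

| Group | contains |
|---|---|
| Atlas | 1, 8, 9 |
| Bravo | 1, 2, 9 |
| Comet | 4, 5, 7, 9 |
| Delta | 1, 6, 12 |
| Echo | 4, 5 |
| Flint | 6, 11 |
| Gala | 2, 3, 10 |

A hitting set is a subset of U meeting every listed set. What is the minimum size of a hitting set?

H = {3, 5, 6, 9} meets every group (each contains at least one member of H), and |H| = 4.
The groups Atlas, Echo, Flint, Gala are pairwise disjoint, so any hitting set needs a separate point for each — at least 4. Hence 4 is optimal.

4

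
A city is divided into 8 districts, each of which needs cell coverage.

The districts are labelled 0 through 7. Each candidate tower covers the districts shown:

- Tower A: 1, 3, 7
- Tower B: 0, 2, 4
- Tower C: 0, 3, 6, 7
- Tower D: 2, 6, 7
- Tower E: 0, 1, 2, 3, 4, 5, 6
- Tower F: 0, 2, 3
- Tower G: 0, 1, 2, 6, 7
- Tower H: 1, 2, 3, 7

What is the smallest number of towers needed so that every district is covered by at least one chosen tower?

2

Take {E, H}. Their union is {0, 1, 2, 3, 4, 5, 6, 7}, which is all 8 districts.
No single tower has all 8 districts (the largest, E, has 7), so 2 is optimal.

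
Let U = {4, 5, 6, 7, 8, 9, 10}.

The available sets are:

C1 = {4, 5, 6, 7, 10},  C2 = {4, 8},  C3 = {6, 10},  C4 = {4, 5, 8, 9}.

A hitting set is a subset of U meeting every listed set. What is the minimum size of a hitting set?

Take H = {8, 10}. Each listed set contains at least one of these, so H is a hitting set of size 2.
The sets C2, C3 are pairwise disjoint, so any hitting set needs a separate element for each — at least 2. Hence 2 is optimal.

2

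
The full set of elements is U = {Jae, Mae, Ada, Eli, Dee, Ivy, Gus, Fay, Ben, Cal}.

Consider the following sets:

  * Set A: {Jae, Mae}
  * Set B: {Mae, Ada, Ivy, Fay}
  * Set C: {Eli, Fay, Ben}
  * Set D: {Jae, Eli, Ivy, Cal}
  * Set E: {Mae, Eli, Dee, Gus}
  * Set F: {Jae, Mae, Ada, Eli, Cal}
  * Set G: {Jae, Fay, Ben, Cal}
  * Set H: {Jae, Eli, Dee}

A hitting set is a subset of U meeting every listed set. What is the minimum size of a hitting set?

3

Take T = {Jae, Dee, Fay}. Each listed set contains at least one of these, so T is a hitting set of size 3.
No choice of 2 elements meets every set, so 3 is the minimum.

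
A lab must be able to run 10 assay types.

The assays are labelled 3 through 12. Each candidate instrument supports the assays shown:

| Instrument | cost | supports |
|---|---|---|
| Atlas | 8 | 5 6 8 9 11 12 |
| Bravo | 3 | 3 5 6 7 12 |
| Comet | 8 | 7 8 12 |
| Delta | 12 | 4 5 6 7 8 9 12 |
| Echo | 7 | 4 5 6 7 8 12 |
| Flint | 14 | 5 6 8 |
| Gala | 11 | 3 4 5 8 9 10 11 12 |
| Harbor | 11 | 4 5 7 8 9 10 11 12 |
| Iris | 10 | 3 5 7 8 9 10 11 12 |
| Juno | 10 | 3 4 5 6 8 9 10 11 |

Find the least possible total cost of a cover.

Bravo, Juno together cover every assay (Bravo ∪ Juno = {3, 4, 5, 6, 7, 8, 9, 10, 11, 12}); total cost 3 + 10 = 13.
No covering selection has total cost below 13.

13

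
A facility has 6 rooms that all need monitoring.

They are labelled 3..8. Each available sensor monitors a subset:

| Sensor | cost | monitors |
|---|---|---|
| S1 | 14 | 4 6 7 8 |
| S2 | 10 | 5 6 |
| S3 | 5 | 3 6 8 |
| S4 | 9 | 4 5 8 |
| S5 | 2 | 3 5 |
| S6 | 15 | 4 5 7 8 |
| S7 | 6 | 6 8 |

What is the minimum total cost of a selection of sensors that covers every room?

16

S1, S5 together cover every room (S1 ∪ S5 = {3, 4, 5, 6, 7, 8}); total cost 14 + 2 = 16.
The greedy pick S5, S3, S1 costs 21; no covering selection beats 16.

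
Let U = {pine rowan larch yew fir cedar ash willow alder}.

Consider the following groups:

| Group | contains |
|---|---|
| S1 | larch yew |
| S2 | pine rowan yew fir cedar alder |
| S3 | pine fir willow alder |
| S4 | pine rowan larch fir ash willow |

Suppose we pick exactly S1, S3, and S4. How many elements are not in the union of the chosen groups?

Union of S1, S3, S4 = {pine, rowan, larch, yew, fir, ash, willow, alder}.
Not covered: cedar — 1 element.

1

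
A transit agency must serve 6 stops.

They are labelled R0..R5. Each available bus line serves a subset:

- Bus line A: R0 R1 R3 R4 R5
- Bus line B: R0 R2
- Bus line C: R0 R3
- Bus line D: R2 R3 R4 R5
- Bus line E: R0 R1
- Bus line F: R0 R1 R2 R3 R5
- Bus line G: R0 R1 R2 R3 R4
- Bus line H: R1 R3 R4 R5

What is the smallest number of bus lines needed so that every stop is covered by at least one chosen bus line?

2

Take {A, F}. Their union is {R0, R1, R2, R3, R4, R5}, which is all 6 stops.
No single bus line has all 6 stops (the largest, A, has 5), so 2 is optimal.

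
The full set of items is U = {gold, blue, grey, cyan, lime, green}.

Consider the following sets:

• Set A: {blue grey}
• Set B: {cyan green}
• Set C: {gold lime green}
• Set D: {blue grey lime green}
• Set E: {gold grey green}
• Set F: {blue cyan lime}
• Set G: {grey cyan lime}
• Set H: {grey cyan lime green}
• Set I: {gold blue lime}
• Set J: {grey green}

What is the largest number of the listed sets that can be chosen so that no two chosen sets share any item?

2

F, J are pairwise disjoint (F={blue,cyan,lime}; J={grey,green}).
Every remaining set overlaps one of these, and no 3 of the listed sets are pairwise disjoint, so 2 is the maximum.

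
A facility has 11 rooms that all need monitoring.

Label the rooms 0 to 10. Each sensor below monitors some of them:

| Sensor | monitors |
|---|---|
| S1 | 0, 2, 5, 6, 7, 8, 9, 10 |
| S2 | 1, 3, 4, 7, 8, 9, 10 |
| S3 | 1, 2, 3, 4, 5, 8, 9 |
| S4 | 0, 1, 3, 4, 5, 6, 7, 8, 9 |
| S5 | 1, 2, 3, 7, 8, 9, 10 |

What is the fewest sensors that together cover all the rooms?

S1 and S4 together: S1 ∪ S4 = {0, 1, 2, 3, 4, 5, 6, 7, 8, 9, 10} — every room is covered.
No single sensor has all 11 rooms (the largest, S4, has 9), so 2 is optimal.

2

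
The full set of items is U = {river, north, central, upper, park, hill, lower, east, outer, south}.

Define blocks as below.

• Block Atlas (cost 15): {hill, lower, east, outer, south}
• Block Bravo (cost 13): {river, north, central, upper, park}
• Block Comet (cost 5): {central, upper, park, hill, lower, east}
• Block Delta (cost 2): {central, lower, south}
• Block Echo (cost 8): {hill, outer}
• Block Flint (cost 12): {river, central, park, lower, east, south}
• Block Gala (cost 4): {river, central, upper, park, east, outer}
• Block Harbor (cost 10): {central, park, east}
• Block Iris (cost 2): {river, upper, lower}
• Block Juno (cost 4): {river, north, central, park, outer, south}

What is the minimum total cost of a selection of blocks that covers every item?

9

Comet, Juno together cover every item (Comet ∪ Juno = {river, north, central, upper, park, hill, lower, east, outer, south}); total cost 5 + 4 = 9.
The greedy pick Delta, Gala, Juno, Comet costs 15; no covering selection beats 9.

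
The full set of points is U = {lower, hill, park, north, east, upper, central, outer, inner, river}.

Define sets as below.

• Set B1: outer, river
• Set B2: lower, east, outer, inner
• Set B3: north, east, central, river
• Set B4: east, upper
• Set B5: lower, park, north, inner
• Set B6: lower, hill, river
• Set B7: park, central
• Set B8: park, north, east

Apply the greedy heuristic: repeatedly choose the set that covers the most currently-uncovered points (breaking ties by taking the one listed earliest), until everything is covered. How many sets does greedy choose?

5

Greedy: pick B2 (covers 4 new) → pick B3 (covers 3 new) → pick B4 (covers 1 new) → pick B5 (covers 1 new) → pick B6 (covers 1 new). Total picks: 5.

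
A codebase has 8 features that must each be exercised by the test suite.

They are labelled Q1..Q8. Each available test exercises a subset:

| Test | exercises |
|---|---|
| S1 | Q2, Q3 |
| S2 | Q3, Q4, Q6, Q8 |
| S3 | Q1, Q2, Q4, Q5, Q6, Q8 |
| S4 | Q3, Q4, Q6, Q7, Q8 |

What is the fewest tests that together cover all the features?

2

Take {S3, S4}. Their union is {Q1, Q2, Q3, Q4, Q5, Q6, Q7, Q8}, which is all 8 features.
No single test has all 8 features (the largest, S3, has 6), so 2 is optimal.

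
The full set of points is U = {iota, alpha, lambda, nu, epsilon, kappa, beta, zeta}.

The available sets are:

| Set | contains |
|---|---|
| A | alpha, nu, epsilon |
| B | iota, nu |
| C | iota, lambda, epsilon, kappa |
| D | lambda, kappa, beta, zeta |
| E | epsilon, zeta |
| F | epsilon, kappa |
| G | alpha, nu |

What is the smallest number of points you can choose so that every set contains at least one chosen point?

3

Take H = {nu, epsilon, kappa}. Each listed set contains at least one of these, so H is a hitting set of size 3.
No choice of 2 points meets every set, so 3 is the minimum.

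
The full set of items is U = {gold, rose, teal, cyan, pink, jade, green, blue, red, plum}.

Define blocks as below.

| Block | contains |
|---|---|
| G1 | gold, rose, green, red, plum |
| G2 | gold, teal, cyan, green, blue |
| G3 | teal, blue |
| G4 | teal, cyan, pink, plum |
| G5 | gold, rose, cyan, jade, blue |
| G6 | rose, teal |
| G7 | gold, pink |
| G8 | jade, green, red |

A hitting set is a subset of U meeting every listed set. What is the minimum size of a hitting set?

Take H = {gold, teal, jade}. Each listed block contains at least one of these, so H is a hitting set of size 3.
The blocks G6, G7, G8 are pairwise disjoint, so any hitting set needs a separate item for each — at least 3. Hence 3 is optimal.

3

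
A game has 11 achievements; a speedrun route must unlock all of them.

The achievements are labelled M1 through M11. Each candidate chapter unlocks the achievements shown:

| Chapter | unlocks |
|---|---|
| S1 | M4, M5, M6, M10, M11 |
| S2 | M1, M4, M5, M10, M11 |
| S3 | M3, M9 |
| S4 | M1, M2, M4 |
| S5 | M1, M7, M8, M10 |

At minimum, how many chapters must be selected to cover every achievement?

4

Take {S1, S3, S4, S5}. Their union is {M1, M2, M3, M4, M5, M6, M7, M8, M9, M10, M11}, which is all 11 achievements.
No 3 of the 5 chapters cover everything (all 10 combinations miss at least one achievement), so 4 is optimal.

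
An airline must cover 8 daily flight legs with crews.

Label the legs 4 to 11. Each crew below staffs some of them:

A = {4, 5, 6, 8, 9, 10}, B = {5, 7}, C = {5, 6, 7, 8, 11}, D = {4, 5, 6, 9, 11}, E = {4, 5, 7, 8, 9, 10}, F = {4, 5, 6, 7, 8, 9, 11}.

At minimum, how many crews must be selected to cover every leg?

2

D and E together: D ∪ E = {4, 5, 6, 7, 8, 9, 10, 11} — every leg is covered.
No single crew has all 8 legs (the largest, F, has 7), so 2 is optimal.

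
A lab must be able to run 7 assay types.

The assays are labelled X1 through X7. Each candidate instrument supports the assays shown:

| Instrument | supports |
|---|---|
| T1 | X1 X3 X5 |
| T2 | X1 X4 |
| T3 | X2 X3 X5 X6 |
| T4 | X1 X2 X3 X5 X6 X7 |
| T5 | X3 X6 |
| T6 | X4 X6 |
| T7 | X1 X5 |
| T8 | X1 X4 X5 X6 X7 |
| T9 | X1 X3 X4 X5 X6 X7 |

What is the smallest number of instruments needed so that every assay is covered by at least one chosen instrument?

2

Take {T2, T4}. Their union is {X1, X2, X3, X4, X5, X6, X7}, which is all 7 assays.
No single instrument has all 7 assays (the largest, T4, has 6), so 2 is optimal.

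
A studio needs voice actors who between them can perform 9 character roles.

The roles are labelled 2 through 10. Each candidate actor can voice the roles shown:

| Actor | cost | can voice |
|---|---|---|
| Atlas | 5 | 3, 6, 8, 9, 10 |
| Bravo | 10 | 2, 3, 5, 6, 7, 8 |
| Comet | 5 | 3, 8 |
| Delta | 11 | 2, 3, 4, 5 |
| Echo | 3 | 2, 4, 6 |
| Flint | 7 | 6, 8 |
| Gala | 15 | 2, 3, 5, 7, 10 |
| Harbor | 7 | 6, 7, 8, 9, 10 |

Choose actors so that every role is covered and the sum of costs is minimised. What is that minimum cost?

18

Delta, Harbor together cover every role (Delta ∪ Harbor = {2, 3, 4, 5, 6, 7, 8, 9, 10}); total cost 11 + 7 = 18.
No covering selection has total cost below 18.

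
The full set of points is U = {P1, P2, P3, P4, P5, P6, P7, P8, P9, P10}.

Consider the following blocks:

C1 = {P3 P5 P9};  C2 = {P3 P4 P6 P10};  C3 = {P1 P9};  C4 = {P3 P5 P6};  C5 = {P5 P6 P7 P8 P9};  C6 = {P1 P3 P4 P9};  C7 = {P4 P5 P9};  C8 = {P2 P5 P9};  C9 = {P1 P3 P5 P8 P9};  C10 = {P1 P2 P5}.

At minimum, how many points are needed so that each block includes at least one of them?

The 3 points {P4, P5, P9} hit every block.
No choice of 2 points meets every block, so 3 is the minimum.

3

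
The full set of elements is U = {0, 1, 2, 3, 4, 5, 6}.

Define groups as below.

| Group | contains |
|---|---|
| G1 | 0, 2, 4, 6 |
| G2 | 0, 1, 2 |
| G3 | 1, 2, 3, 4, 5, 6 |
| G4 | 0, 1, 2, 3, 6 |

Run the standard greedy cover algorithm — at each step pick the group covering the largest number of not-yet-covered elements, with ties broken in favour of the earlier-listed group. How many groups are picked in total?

2

Greedy: pick G3 (covers 6 new) → pick G1 (covers 1 new). Total picks: 2.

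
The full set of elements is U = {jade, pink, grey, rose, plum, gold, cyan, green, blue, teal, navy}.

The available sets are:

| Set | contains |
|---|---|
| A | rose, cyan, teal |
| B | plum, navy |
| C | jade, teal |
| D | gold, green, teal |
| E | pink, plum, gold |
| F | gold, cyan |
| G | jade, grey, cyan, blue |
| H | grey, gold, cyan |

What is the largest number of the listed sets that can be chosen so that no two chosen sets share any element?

3

B, C, F are pairwise disjoint (B={plum,navy}; C={jade,teal}; F={gold,cyan}).
Every remaining set overlaps one of these, and no 4 of the listed sets are pairwise disjoint, so 3 is the maximum.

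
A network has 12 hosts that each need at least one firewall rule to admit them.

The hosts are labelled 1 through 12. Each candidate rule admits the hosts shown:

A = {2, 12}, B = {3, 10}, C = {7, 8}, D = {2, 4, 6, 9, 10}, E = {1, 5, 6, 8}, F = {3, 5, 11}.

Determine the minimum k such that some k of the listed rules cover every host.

A and C and D and E and F together: A ∪ C ∪ D ∪ E ∪ F = {1, 2, 3, 4, 5, 6, 7, 8, 9, 10, 11, 12} — every host is covered.
No 4 of the 6 rules cover everything (all 15 combinations miss at least one host), so 5 is optimal.

5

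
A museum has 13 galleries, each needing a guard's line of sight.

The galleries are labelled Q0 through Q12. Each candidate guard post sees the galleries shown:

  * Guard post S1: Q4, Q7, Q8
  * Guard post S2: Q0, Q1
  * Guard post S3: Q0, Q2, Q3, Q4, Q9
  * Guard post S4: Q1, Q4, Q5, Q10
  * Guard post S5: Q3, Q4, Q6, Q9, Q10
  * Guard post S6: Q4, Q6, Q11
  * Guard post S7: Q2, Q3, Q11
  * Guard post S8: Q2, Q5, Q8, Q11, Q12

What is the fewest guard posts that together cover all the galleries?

4

Take {S1, S2, S5, S8}. Their union is {Q0, Q1, Q2, Q3, Q4, Q5, Q6, Q7, Q8, Q9, Q10, Q11, Q12}, which is all 13 galleries.
Only S1 contains Q7, so S1 is forced; the remaining 10 galleries need at least 3 more guard posts (each remaining guard post adds at most 4) — so at least 4 guard posts are needed, and 4 is optimal.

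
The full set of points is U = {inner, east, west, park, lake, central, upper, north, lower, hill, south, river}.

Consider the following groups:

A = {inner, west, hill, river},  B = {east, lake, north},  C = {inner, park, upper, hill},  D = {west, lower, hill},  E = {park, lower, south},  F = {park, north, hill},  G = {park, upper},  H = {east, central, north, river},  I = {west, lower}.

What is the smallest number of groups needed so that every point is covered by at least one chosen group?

Take {B, C, D, E, H}. Their union is {inner, east, west, park, lake, central, upper, north, lower, hill, south, river}, which is all 12 points.
No 4 of the 9 groups cover everything (all 126 combinations miss at least one point), so 5 is optimal.

5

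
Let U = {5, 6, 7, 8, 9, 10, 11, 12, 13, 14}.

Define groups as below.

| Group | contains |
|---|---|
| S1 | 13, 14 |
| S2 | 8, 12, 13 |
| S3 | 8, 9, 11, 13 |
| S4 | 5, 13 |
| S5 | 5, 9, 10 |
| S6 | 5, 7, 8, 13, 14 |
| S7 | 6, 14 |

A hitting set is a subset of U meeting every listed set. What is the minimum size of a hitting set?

3

H = {10, 13, 14} meets every group (each contains at least one member of H), and |H| = 3.
The groups S2, S5, S7 are pairwise disjoint, so any hitting set needs a separate point for each — at least 3. Hence 3 is optimal.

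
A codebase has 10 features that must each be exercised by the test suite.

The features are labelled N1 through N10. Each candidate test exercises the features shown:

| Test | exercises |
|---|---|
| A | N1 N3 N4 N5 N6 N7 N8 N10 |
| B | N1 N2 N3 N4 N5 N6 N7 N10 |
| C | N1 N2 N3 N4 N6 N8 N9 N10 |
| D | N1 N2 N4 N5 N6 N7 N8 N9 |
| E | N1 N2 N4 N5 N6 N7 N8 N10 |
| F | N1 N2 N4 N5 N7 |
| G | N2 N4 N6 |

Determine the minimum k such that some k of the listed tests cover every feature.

Take {C, D}. Their union is {N1, N2, N3, N4, N5, N6, N7, N8, N9, N10}, which is all 10 features.
No single test has all 10 features (the largest, A, has 8), so 2 is optimal.

2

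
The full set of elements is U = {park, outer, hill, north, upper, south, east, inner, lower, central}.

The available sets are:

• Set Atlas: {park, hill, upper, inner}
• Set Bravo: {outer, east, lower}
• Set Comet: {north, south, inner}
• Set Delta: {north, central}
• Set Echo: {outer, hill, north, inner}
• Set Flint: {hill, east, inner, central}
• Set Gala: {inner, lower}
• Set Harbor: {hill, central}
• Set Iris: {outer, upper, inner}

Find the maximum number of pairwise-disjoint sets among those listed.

Atlas, Bravo, Delta are pairwise disjoint (Atlas={park,hill,upper,inner}; Bravo={outer,east,lower}; Delta={north,central}).
Every remaining set overlaps one of these, and no 4 of the listed sets are pairwise disjoint, so 3 is the maximum.

3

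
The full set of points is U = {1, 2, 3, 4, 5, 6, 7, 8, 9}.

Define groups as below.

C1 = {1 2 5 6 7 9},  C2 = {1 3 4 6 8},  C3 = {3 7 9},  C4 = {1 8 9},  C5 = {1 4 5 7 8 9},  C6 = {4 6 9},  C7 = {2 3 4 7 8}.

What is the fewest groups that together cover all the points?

2

C1 and C2 cover everything between them: the union {1, 2, 3, 4, 5, 6, 7, 8, 9} is all of U.
No single group has all 9 points (the largest, C1, has 6), so 2 is optimal.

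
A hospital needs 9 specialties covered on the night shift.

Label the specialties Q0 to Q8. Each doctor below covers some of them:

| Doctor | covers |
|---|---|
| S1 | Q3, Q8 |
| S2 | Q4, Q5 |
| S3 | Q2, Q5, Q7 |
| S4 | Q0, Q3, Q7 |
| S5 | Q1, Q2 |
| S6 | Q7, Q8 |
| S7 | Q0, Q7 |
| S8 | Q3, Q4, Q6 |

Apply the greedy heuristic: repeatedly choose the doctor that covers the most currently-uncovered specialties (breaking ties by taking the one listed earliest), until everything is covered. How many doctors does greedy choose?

5

Greedy: pick S3 (covers 3 new) → pick S8 (covers 3 new) → pick S1 (covers 1 new) → pick S4 (covers 1 new) → pick S5 (covers 1 new). Total picks: 5.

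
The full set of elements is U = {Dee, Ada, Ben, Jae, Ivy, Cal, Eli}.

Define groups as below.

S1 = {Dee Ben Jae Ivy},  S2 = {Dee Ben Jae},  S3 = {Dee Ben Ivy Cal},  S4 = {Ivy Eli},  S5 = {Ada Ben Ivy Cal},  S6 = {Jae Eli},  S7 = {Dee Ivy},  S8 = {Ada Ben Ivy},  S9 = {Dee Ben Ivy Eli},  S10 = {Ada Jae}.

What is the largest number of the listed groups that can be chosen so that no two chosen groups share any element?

S7, S10 are pairwise disjoint (S7={Dee,Ivy}; S10={Ada,Jae}).
Every remaining group overlaps one of these, and no 3 of the listed groups are pairwise disjoint, so 2 is the maximum.

2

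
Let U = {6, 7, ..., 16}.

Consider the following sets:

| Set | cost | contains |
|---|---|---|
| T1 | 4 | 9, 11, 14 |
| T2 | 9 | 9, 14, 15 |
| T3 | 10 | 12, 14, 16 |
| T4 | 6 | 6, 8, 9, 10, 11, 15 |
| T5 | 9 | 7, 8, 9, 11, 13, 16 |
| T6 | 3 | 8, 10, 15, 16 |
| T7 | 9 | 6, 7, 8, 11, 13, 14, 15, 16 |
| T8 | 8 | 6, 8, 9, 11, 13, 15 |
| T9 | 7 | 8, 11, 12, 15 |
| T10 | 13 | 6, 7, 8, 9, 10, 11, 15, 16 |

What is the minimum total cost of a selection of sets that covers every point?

22

T4, T7, T9 together cover every point (T4 ∪ T7 ∪ T9 = {6, 7, 8, 9, 10, 11, 12, 13, 14, 15, 16}); total cost 6 + 9 + 7 = 22.
The greedy pick T6, T1, T7, T9 costs 23; no covering selection beats 22.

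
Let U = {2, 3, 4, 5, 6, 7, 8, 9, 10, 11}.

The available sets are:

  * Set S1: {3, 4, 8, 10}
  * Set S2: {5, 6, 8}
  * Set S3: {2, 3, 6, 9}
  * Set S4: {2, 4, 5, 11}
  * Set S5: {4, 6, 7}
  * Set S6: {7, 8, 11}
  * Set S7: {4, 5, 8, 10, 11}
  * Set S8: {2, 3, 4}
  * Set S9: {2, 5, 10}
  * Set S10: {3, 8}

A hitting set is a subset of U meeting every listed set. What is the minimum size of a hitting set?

Take H = {2, 7, 8}. Each listed set contains at least one of these, so H is a hitting set of size 3.
The sets S5, S9, S10 are pairwise disjoint, so any hitting set needs a separate element for each — at least 3. Hence 3 is optimal.

3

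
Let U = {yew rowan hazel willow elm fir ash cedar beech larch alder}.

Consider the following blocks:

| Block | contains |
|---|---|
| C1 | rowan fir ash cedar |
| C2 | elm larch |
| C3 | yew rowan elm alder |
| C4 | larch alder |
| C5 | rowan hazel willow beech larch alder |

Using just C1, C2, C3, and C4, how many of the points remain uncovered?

3

Union of C1, C2, C3, C4 = {yew, rowan, elm, fir, ash, cedar, larch, alder}.
Not covered: hazel, willow, beech — 3 points.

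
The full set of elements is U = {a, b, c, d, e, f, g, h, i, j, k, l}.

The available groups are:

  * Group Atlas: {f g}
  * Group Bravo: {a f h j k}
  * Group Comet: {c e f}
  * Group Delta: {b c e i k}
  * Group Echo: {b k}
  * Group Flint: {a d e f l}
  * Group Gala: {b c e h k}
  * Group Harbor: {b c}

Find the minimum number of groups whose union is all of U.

4

Take {Atlas, Bravo, Delta, Flint}. Their union is {a, b, c, d, e, f, g, h, i, j, k, l}, which is all 12 elements.
No 3 of the 8 groups cover everything (all 56 combinations miss at least one element), so 4 is optimal.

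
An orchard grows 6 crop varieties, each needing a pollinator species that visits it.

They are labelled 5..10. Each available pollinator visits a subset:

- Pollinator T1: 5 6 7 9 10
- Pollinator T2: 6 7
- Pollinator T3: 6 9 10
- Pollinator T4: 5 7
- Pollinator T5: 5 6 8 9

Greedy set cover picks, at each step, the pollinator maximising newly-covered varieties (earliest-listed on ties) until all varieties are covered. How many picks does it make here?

Greedy: pick T1 (covers 5 new) → pick T5 (covers 1 new). Total picks: 2.

2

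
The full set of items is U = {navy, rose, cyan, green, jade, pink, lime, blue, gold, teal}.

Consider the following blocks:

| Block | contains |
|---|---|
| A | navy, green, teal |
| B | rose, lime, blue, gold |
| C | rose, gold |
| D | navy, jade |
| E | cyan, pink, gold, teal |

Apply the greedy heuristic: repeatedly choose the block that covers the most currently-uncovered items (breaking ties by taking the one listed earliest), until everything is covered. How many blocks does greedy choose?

4

Greedy: pick B (covers 4 new) → pick A (covers 3 new) → pick E (covers 2 new) → pick D (covers 1 new). Total picks: 4.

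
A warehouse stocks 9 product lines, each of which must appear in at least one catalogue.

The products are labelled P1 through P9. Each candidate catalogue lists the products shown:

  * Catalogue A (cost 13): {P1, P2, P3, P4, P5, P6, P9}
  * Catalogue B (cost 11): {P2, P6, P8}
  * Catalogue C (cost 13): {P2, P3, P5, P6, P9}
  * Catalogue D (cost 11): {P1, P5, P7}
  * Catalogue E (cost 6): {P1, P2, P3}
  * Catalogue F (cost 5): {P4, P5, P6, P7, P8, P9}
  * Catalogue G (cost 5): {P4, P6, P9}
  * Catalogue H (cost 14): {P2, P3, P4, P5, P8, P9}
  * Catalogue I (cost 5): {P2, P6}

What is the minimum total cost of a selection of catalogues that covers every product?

11

E, F together cover every product (E ∪ F = {P1, P2, P3, P4, P5, P6, P7, P8, P9}); total cost 6 + 5 = 11.
No covering selection has total cost below 11.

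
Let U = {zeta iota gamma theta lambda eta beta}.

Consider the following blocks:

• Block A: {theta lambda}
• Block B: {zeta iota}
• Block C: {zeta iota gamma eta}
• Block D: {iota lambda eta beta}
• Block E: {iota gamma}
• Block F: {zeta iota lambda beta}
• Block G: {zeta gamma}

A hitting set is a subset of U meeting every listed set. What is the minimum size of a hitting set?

The 3 items {iota, gamma, lambda} hit every block.
No choice of 2 items meets every block, so 3 is the minimum.

3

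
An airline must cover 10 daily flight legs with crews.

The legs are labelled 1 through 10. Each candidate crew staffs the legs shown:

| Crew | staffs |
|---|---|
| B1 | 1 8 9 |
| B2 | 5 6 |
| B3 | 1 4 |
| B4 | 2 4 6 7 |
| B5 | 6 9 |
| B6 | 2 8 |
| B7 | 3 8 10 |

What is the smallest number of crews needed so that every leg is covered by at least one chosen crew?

4

Take {B1, B2, B4, B7}. Their union is {1, 2, 3, 4, 5, 6, 7, 8, 9, 10}, which is all 10 legs.
Only B2 contains 5, so B2 is forced; the remaining 8 legs need at least 3 more crews (each remaining crew adds at most 3) — so at least 4 crews are needed, and 4 is optimal.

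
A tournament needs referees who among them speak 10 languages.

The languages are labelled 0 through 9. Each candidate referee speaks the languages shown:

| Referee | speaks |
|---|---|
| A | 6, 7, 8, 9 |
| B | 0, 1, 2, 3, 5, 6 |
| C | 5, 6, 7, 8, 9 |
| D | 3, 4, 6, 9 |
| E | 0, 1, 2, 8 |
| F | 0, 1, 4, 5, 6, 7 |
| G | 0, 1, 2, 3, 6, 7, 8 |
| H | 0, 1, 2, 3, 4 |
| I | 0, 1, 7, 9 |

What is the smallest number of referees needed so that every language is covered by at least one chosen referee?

Take {C, H}. Their union is {0, 1, 2, 3, 4, 5, 6, 7, 8, 9}, which is all 10 languages.
No single referee has all 10 languages (the largest, G, has 7), so 2 is optimal.

2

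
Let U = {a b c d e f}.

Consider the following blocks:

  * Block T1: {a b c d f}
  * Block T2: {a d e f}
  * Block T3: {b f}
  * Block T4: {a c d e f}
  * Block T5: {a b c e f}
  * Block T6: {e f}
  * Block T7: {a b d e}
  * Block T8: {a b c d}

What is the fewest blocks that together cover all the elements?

T6 and T8 cover everything between them: the union {a, b, c, d, e, f} is all of U.
No single block has all 6 elements (the largest, T1, has 5), so 2 is optimal.

2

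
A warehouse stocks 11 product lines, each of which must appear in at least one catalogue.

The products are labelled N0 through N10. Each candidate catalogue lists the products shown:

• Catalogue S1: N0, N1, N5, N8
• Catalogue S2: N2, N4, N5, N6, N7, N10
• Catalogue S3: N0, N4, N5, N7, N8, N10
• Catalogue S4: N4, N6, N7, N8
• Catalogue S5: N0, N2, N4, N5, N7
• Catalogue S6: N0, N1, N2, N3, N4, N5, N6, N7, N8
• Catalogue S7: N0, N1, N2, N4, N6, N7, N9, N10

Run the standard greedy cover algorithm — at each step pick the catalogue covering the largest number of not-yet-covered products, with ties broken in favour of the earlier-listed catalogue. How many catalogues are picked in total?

Greedy: pick S6 (covers 9 new) → pick S7 (covers 2 new). Total picks: 2.

2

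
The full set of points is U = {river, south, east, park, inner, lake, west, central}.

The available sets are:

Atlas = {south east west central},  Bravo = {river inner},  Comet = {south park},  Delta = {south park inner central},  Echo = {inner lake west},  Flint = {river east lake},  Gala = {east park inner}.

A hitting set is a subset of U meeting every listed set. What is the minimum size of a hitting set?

Take H = {river, south, inner}. Each listed set contains at least one of these, so H is a hitting set of size 3.
No choice of 2 points meets every set, so 3 is the minimum.

3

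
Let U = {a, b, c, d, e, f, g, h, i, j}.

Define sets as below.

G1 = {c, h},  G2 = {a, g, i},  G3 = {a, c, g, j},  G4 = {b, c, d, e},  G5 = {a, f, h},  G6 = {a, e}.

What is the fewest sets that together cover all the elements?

4

G2 and G3 and G4 and G5 together: G2 ∪ G3 ∪ G4 ∪ G5 = {a, b, c, d, e, f, g, h, i, j} — every element is covered.
No 3 of the 6 sets cover everything (all 20 combinations miss at least one element), so 4 is optimal.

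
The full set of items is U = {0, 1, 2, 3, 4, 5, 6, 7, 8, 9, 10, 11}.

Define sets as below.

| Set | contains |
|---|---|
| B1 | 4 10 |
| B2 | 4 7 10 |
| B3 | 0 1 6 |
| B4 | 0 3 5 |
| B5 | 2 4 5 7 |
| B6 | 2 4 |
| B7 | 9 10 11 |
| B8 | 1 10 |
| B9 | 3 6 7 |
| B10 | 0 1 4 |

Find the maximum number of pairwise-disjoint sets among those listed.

3

B3, B6, B7 are pairwise disjoint (B3={0,1,6}; B6={2,4}; B7={9,10,11}).
Every remaining set overlaps one of these, and no 4 of the listed sets are pairwise disjoint, so 3 is the maximum.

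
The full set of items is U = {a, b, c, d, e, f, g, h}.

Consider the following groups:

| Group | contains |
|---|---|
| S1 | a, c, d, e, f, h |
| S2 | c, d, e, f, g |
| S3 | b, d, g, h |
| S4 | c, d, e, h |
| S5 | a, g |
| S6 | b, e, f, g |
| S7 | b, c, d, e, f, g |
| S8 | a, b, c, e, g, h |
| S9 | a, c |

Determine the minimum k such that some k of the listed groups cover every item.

2

Take {S1, S6}. Their union is {a, b, c, d, e, f, g, h}, which is all 8 items.
No single group has all 8 items (the largest, S1, has 6), so 2 is optimal.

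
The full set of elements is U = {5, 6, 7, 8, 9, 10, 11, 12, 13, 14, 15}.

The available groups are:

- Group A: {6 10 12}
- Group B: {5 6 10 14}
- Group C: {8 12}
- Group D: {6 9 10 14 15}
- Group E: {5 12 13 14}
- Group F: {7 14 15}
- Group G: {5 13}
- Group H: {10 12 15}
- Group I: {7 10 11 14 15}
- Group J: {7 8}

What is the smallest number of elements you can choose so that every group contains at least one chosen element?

T = {7, 12, 13, 14} meets every group (each contains at least one member of T), and |T| = 4.
No choice of 3 elements meets every group, so 4 is the minimum.

4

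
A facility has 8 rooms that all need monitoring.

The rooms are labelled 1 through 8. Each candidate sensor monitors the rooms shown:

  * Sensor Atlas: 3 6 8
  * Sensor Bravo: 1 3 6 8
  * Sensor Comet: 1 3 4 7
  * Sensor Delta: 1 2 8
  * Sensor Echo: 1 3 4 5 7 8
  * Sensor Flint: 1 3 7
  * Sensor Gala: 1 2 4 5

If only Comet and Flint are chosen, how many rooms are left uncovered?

Union of Comet, Flint = {1, 3, 4, 7}.
Not covered: 2, 5, 6, 8 — 4 rooms.

4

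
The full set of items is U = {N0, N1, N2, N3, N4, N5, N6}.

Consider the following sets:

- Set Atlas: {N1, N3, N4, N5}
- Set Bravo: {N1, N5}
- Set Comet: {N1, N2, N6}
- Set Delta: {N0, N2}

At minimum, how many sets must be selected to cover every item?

Atlas and Comet and Delta together: Atlas ∪ Comet ∪ Delta = {N0, N1, N2, N3, N4, N5, N6} — every item is covered.
Only Delta contains N0, so Delta is forced; the remaining 5 items need at least 2 more sets (each remaining set adds at most 4) — so at least 3 sets are needed, and 3 is optimal.

3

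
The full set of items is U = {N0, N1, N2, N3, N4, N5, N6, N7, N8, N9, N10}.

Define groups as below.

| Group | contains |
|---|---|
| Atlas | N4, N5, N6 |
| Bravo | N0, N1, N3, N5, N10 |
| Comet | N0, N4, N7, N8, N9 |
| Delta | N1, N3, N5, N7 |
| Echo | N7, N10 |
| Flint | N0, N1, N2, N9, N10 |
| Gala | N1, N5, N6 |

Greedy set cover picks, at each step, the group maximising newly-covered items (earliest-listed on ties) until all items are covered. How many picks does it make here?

4

Greedy: pick Bravo (covers 5 new) → pick Comet (covers 4 new) → pick Atlas (covers 1 new) → pick Flint (covers 1 new). Total picks: 4.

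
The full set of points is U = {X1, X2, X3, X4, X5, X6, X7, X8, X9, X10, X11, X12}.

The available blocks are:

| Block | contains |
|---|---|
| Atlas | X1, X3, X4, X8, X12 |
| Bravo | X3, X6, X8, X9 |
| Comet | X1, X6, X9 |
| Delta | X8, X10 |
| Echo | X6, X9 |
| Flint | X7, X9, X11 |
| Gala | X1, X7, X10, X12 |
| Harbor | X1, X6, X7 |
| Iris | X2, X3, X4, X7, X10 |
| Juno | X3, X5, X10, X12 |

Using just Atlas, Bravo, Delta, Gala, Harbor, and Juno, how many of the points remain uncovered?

2

Union of Atlas, Bravo, Delta, Gala, Harbor, Juno = {X1, X3, X4, X5, X6, X7, X8, X9, X10, X12}.
Not covered: X2, X11 — 2 points.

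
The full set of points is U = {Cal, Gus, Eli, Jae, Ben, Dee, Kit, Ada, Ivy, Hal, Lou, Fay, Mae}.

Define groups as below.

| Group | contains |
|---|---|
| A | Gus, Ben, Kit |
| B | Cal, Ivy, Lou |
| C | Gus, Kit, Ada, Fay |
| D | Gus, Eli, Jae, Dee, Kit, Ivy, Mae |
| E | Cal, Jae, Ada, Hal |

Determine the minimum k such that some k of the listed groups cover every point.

5

A, B, C, D, and E cover everything between them: the union {Cal, Gus, Eli, Jae, Ben, Dee, Kit, Ada, Ivy, Hal, Lou, Fay, Mae} is all of U.
No 4 of the 5 groups cover everything (all 5 combinations miss at least one point), so 5 is optimal.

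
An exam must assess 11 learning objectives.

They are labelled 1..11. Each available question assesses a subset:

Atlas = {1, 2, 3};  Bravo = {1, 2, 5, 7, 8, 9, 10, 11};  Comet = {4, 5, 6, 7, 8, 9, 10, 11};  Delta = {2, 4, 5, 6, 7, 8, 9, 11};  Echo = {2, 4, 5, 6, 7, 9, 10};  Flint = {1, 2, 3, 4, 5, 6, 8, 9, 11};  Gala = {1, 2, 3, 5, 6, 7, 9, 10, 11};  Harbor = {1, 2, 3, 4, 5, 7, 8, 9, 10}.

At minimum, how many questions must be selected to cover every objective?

2

Comet and Harbor together: Comet ∪ Harbor = {1, 2, 3, 4, 5, 6, 7, 8, 9, 10, 11} — every objective is covered.
No single question has all 11 objectives (the largest, Flint, has 9), so 2 is optimal.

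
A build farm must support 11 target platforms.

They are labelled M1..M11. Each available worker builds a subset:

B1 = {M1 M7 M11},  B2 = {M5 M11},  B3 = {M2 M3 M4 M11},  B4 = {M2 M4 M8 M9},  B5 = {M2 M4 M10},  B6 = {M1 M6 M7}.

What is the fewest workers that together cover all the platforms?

5

Take {B2, B3, B4, B5, B6}. Their union is {M1, M2, M3, M4, M5, M6, M7, M8, M9, M10, M11}, which is all 11 platforms.
No 4 of the 6 workers cover everything (all 15 combinations miss at least one platform), so 5 is optimal.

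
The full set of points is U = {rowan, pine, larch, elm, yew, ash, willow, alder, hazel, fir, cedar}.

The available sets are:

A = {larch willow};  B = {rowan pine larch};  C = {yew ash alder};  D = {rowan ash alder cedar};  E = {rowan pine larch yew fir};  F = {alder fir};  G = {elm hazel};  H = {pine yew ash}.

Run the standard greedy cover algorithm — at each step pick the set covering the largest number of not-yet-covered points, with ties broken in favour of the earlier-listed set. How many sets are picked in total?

Greedy: pick E (covers 5 new) → pick D (covers 3 new) → pick G (covers 2 new) → pick A (covers 1 new). Total picks: 4.

4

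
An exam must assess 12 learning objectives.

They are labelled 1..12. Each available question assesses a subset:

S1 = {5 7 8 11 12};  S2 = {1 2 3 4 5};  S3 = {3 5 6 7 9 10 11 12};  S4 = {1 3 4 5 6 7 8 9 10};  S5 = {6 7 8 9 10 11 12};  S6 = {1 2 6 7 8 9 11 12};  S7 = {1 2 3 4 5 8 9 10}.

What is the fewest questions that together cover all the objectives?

2

S4 and S6 together: S4 ∪ S6 = {1, 2, 3, 4, 5, 6, 7, 8, 9, 10, 11, 12} — every objective is covered.
No single question has all 12 objectives (the largest, S4, has 9), so 2 is optimal.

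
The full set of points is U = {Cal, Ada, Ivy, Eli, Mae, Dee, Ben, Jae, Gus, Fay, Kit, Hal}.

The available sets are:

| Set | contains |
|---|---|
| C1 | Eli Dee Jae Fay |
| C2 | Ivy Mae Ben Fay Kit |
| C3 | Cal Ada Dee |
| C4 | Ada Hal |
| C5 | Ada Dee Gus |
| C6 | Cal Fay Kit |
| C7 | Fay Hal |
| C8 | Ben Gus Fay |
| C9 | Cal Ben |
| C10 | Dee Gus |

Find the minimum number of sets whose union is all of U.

C1, C2, C3, C7, and C10 cover everything between them: the union {Cal, Ada, Ivy, Eli, Mae, Dee, Ben, Jae, Gus, Fay, Kit, Hal} is all of U.
No 4 of the 10 sets cover everything (all 210 combinations miss at least one point), so 5 is optimal.

5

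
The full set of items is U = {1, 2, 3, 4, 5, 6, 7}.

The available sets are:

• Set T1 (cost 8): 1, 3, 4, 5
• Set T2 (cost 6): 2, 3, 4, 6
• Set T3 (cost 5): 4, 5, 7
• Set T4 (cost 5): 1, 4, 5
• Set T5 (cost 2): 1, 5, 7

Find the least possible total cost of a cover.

8

T2, T5 together cover every item (T2 ∪ T5 = {1, 2, 3, 4, 5, 6, 7}); total cost 6 + 2 = 8.
No covering selection has total cost below 8.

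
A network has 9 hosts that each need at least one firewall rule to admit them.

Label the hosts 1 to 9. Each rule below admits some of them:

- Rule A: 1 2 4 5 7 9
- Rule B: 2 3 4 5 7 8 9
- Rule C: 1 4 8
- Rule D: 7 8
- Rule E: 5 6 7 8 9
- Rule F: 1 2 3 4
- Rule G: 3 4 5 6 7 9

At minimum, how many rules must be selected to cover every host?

Take {E, F}. Their union is {1, 2, 3, 4, 5, 6, 7, 8, 9}, which is all 9 hosts.
No single rule has all 9 hosts (the largest, B, has 7), so 2 is optimal.

2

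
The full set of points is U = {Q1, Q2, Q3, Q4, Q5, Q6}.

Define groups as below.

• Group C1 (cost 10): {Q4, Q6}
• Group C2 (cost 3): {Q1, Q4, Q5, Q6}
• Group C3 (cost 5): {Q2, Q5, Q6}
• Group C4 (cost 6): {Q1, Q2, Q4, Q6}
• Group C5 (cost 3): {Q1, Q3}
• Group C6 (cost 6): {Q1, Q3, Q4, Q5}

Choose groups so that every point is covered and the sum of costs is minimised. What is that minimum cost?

C3, C6 together cover every point (C3 ∪ C6 = {Q1, Q2, Q3, Q4, Q5, Q6}); total cost 5 + 6 = 11.
No covering selection has total cost below 11.

11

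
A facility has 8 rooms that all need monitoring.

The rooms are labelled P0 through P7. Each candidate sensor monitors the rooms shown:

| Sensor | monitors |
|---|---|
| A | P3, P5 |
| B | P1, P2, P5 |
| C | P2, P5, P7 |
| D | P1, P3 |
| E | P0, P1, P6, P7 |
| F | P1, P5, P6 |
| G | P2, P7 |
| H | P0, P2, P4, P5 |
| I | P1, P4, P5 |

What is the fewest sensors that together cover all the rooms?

3

A and E and H together: A ∪ E ∪ H = {P0, P1, P2, P3, P4, P5, P6, P7} — every room is covered.
No 2 of the 9 sensors cover everything (all 36 combinations miss at least one room), so 3 is optimal.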